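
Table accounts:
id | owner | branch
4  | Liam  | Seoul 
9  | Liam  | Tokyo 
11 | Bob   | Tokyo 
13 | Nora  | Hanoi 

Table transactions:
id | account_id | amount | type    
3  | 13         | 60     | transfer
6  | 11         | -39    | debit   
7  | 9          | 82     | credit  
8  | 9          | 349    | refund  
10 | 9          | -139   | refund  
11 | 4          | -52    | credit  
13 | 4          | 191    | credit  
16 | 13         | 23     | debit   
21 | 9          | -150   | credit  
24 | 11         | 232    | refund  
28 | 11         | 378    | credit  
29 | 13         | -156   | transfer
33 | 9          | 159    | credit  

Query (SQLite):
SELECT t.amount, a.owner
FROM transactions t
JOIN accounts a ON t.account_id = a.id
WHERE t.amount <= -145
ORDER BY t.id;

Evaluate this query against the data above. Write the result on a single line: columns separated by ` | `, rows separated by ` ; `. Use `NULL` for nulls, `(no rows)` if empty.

Each transactions row matches the accounts row where account_id = accounts.id.
Then keep rows with t.amount <= -145.

-150 | Liam ; -156 | Nora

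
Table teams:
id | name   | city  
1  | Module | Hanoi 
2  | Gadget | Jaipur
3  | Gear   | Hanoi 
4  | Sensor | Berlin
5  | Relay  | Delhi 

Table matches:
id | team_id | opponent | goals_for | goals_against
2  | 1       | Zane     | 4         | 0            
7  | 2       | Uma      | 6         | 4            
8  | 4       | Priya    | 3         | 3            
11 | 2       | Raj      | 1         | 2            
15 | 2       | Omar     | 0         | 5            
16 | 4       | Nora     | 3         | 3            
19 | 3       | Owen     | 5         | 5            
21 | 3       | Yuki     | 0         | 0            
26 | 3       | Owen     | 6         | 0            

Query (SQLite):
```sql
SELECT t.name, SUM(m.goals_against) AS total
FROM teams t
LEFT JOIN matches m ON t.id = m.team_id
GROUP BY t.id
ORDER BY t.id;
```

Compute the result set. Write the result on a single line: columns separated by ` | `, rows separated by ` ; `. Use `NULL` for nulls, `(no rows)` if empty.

Module | 0 ; Gadget | 11 ; Gear | 5 ; Sensor | 6 ; Relay | NULL

LEFT JOIN keeps every teams row; unmatched ones get NULL for matches columns.
Group by teams.id and compute SUM(m.goals_against). SUM over an all-NULL group is NULL.
  1: ids {2} → SUM(m.goals_against)=0
  2: ids {7, 11, 15} → SUM(m.goals_against)=11
  3: ids {19, 21, 26} → SUM(m.goals_against)=5
  4: ids {8, 16} → SUM(m.goals_against)=6
  5: ids {—} → SUM(m.goals_against)=NULL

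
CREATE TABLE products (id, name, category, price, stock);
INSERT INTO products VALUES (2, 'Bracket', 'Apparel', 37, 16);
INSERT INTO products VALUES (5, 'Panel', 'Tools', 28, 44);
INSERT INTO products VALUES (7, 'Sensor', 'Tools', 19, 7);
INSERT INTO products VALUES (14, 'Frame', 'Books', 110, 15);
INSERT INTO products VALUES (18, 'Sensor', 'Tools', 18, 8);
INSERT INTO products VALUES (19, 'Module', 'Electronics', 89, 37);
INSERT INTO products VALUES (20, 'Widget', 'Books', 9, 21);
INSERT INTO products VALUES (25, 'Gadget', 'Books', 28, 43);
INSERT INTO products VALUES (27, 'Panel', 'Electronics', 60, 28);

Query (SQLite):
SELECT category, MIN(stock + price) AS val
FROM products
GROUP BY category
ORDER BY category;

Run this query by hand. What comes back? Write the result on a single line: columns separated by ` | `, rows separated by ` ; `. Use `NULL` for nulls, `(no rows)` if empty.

Apparel | 53 ; Books | 30 ; Electronics | 88 ; Tools | 26

For each row compute stock + price.
Group by category; take MIN of the expression per group.
  Apparel: ids {2} → MIN(stock + price)=53
  Books: ids {14, 20, 25} → MIN(stock + price)=30
  Electronics: ids {19, 27} → MIN(stock + price)=88
  Tools: ids {5, 7, 18} → MIN(stock + price)=26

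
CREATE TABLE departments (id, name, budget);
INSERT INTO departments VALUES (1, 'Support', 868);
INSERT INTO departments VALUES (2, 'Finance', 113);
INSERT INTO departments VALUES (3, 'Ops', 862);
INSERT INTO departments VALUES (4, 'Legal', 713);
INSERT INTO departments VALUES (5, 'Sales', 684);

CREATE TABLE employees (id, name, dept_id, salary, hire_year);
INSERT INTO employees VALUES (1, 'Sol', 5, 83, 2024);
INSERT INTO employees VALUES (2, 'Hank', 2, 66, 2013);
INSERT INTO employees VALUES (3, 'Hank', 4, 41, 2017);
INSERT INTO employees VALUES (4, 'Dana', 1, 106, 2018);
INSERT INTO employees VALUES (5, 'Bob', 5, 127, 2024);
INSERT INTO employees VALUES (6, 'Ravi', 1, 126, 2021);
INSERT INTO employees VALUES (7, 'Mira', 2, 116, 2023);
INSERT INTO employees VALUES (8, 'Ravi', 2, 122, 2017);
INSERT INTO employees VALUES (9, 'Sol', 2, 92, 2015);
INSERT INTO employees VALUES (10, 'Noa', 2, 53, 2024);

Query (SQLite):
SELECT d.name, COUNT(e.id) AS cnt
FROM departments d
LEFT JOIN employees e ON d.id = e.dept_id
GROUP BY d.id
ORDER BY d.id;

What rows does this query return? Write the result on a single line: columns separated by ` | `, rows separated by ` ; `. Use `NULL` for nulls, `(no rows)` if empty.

LEFT JOIN keeps every departments row; unmatched ones get NULL for employees columns.
Group by departments.id and compute COUNT(e.id). COUNT(col) of an all-NULL group is 0.
  1: ids {4, 6} → COUNT(e.id)=2
  2: ids {2, 7, 8, 9, 10} → COUNT(e.id)=5
  3: ids {—} → COUNT(e.id)=0
  4: ids {3} → COUNT(e.id)=1
  5: ids {1, 5} → COUNT(e.id)=2

Support | 2 ; Finance | 5 ; Ops | 0 ; Legal | 1 ; Sales | 2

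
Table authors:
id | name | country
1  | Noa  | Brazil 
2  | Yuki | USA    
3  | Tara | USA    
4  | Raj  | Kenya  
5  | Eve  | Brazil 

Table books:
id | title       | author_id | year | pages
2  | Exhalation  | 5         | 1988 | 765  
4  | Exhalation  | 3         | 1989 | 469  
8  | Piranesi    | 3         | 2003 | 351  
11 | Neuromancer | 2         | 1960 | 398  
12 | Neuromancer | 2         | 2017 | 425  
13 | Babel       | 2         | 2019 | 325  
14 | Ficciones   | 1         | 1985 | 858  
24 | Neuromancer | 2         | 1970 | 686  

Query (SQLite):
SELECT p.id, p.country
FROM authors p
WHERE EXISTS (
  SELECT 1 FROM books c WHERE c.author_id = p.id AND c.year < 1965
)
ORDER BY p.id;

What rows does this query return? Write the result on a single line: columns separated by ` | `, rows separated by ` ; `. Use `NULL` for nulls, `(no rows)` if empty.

For each authors row, check whether any books with matching author_id has year < 1965.
Keep rows where that is true.

2 | USA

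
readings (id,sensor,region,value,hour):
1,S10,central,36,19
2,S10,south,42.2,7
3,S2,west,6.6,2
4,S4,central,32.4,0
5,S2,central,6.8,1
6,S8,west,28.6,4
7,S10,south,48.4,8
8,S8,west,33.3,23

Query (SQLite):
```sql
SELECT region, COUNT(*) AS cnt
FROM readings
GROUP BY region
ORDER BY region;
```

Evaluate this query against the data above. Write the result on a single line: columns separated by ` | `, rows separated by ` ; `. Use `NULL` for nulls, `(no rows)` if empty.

Partition readings by region; compute COUNT(*) within each group.
  central: ids {1, 4, 5} → COUNT(*)=3
  south: ids {2, 7} → COUNT(*)=2
  west: ids {3, 6, 8} → COUNT(*)=3

central | 3 ; south | 2 ; west | 3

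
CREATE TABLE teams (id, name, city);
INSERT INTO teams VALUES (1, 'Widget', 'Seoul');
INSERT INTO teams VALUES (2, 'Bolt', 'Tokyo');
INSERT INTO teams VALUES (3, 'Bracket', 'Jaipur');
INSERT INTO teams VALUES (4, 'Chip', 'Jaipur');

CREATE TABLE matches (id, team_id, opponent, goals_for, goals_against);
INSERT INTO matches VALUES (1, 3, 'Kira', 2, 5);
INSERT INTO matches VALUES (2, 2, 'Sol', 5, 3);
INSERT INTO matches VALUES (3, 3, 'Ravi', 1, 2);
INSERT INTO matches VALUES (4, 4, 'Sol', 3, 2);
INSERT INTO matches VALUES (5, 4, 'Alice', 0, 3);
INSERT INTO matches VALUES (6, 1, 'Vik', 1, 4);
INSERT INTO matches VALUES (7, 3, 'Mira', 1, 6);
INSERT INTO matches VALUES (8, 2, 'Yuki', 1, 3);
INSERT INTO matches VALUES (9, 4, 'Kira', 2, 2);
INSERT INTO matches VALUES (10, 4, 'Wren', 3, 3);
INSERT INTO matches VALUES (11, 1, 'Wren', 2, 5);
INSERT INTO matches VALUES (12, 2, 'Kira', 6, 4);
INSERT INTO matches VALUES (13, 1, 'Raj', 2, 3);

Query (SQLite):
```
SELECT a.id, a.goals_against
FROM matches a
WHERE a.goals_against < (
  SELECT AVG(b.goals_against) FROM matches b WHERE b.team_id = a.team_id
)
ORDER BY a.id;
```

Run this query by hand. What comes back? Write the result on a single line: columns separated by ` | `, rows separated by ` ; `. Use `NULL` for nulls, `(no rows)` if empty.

2 | 3 ; 3 | 2 ; 4 | 2 ; 8 | 3 ; 9 | 2 ; 13 | 3

For each matches row a, compute AVG(goals_against) over rows sharing a.team_id.
Keep row a if a.goals_against < that per-group AVG.
  team_id=1: AVG(goals_against) = 4.0
  team_id=2: AVG(goals_against) = 3.333333
  team_id=3: AVG(goals_against) = 4.333333
  team_id=4: AVG(goals_against) = 2.5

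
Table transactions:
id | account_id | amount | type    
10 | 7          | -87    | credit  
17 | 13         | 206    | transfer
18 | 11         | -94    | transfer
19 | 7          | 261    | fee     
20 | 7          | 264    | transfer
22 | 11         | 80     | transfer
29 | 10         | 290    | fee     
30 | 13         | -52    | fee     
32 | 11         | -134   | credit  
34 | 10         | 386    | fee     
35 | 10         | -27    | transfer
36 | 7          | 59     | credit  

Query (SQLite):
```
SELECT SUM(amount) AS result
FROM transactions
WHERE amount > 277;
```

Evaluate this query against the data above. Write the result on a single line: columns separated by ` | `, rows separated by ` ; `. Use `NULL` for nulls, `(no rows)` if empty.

676

Rows where amount > 277 → amount values: [290, 386].
SUM of non-NULL values = 676.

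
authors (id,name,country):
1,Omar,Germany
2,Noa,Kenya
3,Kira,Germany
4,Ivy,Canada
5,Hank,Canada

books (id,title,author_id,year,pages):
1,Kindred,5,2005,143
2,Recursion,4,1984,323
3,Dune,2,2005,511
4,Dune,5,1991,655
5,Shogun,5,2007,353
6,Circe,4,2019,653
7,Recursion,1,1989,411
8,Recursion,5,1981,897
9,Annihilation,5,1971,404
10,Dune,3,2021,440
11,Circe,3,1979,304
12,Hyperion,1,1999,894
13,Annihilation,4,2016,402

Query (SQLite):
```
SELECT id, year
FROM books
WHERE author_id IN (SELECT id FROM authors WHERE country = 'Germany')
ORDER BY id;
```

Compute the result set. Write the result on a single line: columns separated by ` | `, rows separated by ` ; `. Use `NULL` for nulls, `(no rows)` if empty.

7 | 1989 ; 10 | 2021 ; 11 | 1979 ; 12 | 1999

Inner query: authors.id where country = 'Germany'.
Outer: keep books rows whose author_id is in that set.
Inner query → {1, 3}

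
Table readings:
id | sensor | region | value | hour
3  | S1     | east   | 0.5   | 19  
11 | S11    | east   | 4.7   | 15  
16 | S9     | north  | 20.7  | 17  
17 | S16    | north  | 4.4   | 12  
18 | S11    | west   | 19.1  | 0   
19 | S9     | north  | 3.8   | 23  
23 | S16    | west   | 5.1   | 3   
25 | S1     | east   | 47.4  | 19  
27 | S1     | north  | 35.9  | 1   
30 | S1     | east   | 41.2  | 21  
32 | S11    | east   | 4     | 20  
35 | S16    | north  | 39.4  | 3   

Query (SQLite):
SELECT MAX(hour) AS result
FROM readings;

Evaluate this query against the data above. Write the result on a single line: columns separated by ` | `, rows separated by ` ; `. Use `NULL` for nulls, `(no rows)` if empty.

23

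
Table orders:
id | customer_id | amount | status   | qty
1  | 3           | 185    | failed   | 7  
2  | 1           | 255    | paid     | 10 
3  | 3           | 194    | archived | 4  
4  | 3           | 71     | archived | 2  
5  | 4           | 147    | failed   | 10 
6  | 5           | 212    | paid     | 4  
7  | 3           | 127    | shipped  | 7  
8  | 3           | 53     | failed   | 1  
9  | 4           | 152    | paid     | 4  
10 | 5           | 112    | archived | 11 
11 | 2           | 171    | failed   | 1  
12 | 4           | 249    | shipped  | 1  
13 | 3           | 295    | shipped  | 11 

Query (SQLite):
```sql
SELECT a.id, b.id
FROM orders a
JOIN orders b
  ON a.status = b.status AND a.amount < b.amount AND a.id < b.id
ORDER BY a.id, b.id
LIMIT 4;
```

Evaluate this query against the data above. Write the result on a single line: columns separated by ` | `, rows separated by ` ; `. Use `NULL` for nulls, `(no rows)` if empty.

Pairs (a,b) with same status, a.amount < b.amount, a.id < b.id.
status groups: archived:{3,4,10} failed:{1,5,8,11} paid:{2,6,9} shipped:{7,12,13}
Ordered by (a.id, b.id); first 4.

4 | 10 ; 5 | 11 ; 7 | 12 ; 7 | 13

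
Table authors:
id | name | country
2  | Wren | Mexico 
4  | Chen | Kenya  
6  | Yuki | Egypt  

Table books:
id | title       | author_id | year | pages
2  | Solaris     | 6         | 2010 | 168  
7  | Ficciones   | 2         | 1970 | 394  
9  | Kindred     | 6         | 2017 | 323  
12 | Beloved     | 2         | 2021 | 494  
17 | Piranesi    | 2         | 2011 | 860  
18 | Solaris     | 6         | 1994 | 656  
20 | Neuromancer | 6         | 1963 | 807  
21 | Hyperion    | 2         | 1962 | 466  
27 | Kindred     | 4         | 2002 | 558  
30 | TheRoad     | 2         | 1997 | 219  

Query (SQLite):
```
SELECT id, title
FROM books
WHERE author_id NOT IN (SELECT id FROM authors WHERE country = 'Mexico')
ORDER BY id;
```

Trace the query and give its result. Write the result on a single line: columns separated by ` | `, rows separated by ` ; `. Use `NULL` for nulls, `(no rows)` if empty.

2 | Solaris ; 9 | Kindred ; 18 | Solaris ; 20 | Neuromancer ; 27 | Kindred

Inner query: authors.id where country = 'Mexico'.
Outer: keep books rows whose author_id is not in that set.
Inner query → {2}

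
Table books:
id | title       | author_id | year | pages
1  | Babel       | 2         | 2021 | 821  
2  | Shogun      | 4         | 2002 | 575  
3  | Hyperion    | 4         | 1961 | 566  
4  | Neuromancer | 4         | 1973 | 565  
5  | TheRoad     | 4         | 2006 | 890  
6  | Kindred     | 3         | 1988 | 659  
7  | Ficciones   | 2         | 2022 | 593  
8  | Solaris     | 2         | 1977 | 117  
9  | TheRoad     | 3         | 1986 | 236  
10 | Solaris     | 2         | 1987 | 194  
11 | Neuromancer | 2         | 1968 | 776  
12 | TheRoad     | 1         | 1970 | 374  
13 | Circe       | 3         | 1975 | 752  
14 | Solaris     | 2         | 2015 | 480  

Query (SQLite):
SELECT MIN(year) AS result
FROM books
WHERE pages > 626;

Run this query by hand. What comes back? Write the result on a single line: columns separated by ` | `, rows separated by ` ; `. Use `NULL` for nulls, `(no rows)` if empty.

1968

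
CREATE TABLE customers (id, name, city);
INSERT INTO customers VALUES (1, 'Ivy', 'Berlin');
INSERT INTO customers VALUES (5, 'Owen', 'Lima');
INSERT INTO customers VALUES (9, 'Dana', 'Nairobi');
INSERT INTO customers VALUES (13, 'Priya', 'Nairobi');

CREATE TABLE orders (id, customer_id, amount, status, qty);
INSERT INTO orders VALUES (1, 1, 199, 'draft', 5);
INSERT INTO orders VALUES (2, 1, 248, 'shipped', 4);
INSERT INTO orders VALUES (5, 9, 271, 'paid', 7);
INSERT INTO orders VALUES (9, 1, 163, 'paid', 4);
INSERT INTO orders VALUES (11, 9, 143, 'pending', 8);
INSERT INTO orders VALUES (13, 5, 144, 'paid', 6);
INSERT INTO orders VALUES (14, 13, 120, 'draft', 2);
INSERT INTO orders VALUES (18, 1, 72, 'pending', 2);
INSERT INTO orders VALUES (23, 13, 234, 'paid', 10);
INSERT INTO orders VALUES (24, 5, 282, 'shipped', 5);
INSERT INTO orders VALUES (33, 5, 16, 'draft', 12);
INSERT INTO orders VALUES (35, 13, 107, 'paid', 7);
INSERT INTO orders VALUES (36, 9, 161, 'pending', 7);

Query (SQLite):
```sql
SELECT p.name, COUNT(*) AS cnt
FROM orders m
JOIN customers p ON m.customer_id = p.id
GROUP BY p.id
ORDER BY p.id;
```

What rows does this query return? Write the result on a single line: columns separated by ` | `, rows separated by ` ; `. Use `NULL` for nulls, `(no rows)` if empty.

Ivy | 4 ; Owen | 3 ; Dana | 3 ; Priya | 3

Join each orders row to its customers via customer_id.
Group joined rows by customers.id; compute COUNT(*) per group.
  1: ids {1, 2, 9, 18} → COUNT(*)=4
  5: ids {13, 24, 33} → COUNT(*)=3
  9: ids {5, 11, 36} → COUNT(*)=3
  13: ids {14, 23, 35} → COUNT(*)=3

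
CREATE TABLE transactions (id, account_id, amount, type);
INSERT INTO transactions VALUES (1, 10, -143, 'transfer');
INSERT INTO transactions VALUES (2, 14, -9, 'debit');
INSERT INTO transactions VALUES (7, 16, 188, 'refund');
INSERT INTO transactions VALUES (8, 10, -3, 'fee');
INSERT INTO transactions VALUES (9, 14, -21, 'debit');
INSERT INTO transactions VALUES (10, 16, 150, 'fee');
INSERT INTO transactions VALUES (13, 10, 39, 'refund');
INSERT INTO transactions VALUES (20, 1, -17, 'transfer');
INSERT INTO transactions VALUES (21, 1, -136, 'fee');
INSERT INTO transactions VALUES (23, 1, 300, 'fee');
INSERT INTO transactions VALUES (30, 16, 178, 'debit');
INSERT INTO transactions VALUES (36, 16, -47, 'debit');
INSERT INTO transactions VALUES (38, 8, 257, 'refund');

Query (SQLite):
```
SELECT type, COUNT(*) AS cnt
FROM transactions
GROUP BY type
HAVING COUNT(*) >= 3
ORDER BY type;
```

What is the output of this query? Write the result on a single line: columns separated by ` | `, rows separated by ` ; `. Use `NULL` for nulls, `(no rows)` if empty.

debit | 4 ; fee | 4 ; refund | 3

Partition transactions by type; compute COUNT(*) within each group.
HAVING: keep groups with count ≥ 3.
  debit: ids {2, 9, 30, 36} → COUNT(*)=4
  fee: ids {8, 10, 21, 23} → COUNT(*)=4
  refund: ids {7, 13, 38} → COUNT(*)=3
  transfer: ids {1, 20} → COUNT(*)=2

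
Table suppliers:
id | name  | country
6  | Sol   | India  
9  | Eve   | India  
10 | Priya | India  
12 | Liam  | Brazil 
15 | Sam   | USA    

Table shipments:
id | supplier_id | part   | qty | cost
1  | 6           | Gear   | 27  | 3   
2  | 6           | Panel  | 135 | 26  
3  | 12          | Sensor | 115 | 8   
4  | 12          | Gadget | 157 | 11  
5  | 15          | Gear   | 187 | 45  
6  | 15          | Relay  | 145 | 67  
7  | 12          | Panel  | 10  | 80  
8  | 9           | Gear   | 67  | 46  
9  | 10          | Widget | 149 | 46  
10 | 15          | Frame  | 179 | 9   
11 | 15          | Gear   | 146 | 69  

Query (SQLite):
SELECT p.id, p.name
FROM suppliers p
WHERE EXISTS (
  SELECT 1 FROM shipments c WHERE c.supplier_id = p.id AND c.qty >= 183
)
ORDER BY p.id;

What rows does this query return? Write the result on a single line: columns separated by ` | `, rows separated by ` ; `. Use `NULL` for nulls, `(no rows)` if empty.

15 | Sam

For each suppliers row, check whether any shipments with matching supplier_id has qty >= 183.
Keep rows where that is true.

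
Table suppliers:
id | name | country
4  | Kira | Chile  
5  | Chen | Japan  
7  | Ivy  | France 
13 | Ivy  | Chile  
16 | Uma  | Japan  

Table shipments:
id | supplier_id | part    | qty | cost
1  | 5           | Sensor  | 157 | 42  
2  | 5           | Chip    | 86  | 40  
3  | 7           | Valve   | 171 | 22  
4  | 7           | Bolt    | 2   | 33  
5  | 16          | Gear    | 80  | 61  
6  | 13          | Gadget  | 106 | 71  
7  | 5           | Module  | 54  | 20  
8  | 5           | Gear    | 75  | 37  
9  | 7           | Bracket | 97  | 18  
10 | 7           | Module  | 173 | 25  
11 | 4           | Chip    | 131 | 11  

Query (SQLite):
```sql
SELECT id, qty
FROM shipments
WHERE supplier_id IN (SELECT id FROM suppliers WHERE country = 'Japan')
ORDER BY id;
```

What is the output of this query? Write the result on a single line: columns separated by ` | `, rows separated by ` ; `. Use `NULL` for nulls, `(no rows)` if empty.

1 | 157 ; 2 | 86 ; 5 | 80 ; 7 | 54 ; 8 | 75

Inner query: suppliers.id where country = 'Japan'.
Outer: keep shipments rows whose supplier_id is in that set.
Inner query → {5, 16}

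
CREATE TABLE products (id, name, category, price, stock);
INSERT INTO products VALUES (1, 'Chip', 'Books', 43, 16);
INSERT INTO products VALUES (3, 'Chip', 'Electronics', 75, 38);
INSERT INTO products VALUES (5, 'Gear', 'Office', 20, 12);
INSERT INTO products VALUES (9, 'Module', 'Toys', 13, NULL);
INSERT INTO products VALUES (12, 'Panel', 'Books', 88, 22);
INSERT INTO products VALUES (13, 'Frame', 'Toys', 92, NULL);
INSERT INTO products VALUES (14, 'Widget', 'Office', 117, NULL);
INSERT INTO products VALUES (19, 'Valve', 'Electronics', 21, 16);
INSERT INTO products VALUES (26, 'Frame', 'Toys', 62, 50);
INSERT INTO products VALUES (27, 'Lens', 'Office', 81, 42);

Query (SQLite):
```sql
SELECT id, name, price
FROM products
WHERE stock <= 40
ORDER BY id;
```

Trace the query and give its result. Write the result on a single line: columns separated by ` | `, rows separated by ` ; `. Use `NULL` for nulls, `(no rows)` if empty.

stock <= 40: ids {1, 3, 5, 12, 19}

1 | Chip | 43 ; 3 | Chip | 75 ; 5 | Gear | 20 ; 12 | Panel | 88 ; 19 | Valve | 21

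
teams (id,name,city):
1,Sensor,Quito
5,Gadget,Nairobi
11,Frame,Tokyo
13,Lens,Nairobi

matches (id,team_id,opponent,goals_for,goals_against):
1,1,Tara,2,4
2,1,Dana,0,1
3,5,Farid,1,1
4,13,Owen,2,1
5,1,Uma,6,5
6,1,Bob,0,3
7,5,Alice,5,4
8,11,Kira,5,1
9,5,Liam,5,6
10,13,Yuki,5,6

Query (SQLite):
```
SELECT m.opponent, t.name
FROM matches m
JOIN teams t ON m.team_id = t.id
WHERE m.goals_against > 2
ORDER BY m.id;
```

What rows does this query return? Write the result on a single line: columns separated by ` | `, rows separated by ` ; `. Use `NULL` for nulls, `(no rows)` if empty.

Tara | Sensor ; Uma | Sensor ; Bob | Sensor ; Alice | Gadget ; Liam | Gadget ; Yuki | Lens

Each matches row matches the teams row where team_id = teams.id.
Then keep rows with m.goals_against > 2.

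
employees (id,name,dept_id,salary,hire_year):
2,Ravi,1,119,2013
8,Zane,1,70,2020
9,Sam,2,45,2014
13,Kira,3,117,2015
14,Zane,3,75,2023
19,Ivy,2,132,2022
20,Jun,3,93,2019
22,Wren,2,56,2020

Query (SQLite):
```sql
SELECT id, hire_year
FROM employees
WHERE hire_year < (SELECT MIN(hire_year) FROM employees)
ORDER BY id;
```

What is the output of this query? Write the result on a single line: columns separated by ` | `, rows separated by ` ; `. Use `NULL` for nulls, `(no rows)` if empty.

(no rows)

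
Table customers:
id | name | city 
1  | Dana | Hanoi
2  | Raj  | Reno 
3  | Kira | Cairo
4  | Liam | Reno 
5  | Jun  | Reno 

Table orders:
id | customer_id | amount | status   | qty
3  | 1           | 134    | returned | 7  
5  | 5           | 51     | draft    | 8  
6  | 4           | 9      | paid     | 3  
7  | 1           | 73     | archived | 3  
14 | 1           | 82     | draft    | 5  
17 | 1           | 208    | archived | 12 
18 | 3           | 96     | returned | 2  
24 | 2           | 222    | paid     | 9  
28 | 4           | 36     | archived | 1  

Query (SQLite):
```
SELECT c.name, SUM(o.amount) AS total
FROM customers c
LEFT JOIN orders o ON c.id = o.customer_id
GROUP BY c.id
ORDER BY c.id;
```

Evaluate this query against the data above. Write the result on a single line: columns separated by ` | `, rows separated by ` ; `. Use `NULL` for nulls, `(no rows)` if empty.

LEFT JOIN keeps every customers row; unmatched ones get NULL for orders columns.
Group by customers.id and compute SUM(o.amount). SUM over an all-NULL group is NULL.
  1: ids {3, 7, 14, 17} → SUM(o.amount)=497
  2: ids {24} → SUM(o.amount)=222
  3: ids {18} → SUM(o.amount)=96
  4: ids {6, 28} → SUM(o.amount)=45
  5: ids {5} → SUM(o.amount)=51

Dana | 497 ; Raj | 222 ; Kira | 96 ; Liam | 45 ; Jun | 51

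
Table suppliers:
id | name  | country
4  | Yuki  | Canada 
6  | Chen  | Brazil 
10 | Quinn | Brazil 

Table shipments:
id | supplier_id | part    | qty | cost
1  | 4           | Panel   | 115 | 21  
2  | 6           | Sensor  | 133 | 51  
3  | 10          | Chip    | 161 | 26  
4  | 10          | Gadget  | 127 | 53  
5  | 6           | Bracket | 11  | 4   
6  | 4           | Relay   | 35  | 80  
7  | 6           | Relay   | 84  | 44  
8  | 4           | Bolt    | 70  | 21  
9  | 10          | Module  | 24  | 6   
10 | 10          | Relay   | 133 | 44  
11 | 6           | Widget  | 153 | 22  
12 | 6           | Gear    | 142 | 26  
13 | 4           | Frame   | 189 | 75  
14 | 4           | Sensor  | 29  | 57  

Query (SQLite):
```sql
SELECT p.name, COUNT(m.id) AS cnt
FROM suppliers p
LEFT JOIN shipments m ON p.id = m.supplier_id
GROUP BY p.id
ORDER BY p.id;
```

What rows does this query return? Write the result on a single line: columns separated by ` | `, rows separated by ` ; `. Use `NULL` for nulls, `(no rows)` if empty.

LEFT JOIN keeps every suppliers row; unmatched ones get NULL for shipments columns.
Group by suppliers.id and compute COUNT(m.id). COUNT(col) of an all-NULL group is 0.
  4: ids {1, 6, 8, 13, 14} → COUNT(m.id)=5
  6: ids {2, 5, 7, 11, 12} → COUNT(m.id)=5
  10: ids {3, 4, 9, 10} → COUNT(m.id)=4

Yuki | 5 ; Chen | 5 ; Quinn | 4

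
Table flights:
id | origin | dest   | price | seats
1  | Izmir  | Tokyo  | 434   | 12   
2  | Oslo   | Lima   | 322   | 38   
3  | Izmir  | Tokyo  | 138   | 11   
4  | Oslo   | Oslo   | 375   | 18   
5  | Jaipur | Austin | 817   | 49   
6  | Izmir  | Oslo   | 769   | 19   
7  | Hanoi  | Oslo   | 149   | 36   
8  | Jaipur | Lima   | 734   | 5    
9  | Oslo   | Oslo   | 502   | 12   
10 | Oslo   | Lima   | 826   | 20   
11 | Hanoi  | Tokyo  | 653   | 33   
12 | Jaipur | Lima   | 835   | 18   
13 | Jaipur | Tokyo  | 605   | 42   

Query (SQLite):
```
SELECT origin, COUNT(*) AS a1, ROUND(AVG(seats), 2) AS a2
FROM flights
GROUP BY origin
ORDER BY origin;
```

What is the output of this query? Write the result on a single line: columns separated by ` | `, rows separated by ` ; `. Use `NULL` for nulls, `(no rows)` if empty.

Group flights by origin.
Per group compute: COUNT(*), ROUND(AVG(seats), 2).
  Hanoi: ids {7, 11} → COUNT(*)=2, ROUND(AVG(seats), 2)=34.5
  Izmir: ids {1, 3, 6} → COUNT(*)=3, ROUND(AVG(seats), 2)=14
  Jaipur: ids {5, 8, 12, 13} → COUNT(*)=4, ROUND(AVG(seats), 2)=28.5
  Oslo: ids {2, 4, 9, 10} → COUNT(*)=4, ROUND(AVG(seats), 2)=22

Hanoi | 2 | 34.5 ; Izmir | 3 | 14 ; Jaipur | 4 | 28.5 ; Oslo | 4 | 22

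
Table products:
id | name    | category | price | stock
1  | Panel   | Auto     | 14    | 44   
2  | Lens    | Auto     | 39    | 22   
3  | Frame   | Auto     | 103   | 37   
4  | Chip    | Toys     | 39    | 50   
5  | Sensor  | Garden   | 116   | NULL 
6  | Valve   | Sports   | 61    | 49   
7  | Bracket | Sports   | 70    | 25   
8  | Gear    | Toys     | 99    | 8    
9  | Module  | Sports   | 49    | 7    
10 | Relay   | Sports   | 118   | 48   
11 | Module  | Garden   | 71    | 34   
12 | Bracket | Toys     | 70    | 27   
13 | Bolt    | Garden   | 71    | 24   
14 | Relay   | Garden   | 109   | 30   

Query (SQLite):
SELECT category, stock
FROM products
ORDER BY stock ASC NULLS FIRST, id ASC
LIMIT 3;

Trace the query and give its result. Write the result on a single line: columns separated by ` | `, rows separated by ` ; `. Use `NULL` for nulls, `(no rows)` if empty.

Garden | NULL ; Sports | 7 ; Toys | 8

Sort by stock asc, tiebreak id asc: (NULL, id=5), (7, id=9), (8, id=8), (22, id=2), (24, id=13), (25, id=7) …. Take first 3.
NULLS FIRST: NULL stock rows go before all non-NULL rows (among themselves ordered by id asc).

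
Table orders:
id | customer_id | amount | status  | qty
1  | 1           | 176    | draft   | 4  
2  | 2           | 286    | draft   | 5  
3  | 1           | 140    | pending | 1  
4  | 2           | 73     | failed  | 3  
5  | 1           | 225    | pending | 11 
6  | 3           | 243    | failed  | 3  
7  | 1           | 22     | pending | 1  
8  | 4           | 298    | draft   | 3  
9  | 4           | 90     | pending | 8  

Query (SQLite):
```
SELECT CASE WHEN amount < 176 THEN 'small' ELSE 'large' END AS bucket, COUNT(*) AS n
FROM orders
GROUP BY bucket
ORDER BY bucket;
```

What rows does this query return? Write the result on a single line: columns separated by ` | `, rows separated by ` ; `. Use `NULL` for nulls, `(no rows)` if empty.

large | 5 ; small | 4

Bucket rows by amount < 176 → 'small' else 'large'; count each bucket.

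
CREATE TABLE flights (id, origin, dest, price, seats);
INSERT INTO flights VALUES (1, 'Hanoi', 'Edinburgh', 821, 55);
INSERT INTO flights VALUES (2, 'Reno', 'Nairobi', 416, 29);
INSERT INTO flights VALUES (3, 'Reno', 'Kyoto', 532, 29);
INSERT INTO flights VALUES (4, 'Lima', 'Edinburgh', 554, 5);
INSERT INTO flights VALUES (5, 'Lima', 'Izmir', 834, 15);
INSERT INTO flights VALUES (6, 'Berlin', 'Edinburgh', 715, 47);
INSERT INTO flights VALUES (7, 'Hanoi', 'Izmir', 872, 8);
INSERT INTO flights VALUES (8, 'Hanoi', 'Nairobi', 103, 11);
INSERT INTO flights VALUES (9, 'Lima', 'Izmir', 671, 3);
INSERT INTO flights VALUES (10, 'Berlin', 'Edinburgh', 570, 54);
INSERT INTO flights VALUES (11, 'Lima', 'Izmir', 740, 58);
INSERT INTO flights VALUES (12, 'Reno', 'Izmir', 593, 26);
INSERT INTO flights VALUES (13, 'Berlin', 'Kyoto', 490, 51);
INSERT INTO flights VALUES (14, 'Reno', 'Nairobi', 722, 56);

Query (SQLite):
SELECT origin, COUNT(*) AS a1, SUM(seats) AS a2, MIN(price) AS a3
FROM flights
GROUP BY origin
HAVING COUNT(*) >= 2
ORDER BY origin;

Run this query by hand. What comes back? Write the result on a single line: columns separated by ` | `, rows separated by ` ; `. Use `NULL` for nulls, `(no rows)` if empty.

Berlin | 3 | 152 | 490 ; Hanoi | 3 | 74 | 103 ; Lima | 4 | 81 | 554 ; Reno | 4 | 140 | 416

Group flights by origin.
Per group compute: COUNT(*), SUM(seats), MIN(price).
HAVING: drop groups with fewer than 2 rows.
  Berlin: ids {6, 10, 13} → COUNT(*)=3, SUM(seats)=152, MIN(price)=490
  Hanoi: ids {1, 7, 8} → COUNT(*)=3, SUM(seats)=74, MIN(price)=103
  Lima: ids {4, 5, 9, 11} → COUNT(*)=4, SUM(seats)=81, MIN(price)=554
  Reno: ids {2, 3, 12, 14} → COUNT(*)=4, SUM(seats)=140, MIN(price)=416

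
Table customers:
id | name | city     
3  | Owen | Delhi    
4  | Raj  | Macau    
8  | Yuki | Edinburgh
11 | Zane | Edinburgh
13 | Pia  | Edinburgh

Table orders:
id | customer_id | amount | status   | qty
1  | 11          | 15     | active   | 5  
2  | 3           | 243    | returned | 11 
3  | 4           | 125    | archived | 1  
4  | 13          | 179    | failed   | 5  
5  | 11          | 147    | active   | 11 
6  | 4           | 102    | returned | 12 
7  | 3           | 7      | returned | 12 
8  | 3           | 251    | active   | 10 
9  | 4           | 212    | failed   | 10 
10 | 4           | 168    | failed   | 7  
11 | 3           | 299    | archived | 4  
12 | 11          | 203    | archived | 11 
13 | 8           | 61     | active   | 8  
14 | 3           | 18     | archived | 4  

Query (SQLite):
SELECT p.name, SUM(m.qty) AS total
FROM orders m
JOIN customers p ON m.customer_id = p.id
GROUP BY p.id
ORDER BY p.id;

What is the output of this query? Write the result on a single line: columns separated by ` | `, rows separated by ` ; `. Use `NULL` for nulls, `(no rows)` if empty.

Owen | 41 ; Raj | 30 ; Yuki | 8 ; Zane | 27 ; Pia | 5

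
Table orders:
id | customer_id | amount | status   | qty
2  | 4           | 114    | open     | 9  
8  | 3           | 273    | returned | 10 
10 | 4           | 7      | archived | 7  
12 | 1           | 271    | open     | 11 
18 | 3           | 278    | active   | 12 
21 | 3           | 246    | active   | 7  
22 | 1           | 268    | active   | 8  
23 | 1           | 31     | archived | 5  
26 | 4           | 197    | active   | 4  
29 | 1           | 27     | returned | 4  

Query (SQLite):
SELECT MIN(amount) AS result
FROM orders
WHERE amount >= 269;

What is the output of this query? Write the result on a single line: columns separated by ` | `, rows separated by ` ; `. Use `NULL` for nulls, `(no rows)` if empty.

Rows where amount >= 269 → amount values: [273, 271, 278].
MIN of non-NULL values = 271.

271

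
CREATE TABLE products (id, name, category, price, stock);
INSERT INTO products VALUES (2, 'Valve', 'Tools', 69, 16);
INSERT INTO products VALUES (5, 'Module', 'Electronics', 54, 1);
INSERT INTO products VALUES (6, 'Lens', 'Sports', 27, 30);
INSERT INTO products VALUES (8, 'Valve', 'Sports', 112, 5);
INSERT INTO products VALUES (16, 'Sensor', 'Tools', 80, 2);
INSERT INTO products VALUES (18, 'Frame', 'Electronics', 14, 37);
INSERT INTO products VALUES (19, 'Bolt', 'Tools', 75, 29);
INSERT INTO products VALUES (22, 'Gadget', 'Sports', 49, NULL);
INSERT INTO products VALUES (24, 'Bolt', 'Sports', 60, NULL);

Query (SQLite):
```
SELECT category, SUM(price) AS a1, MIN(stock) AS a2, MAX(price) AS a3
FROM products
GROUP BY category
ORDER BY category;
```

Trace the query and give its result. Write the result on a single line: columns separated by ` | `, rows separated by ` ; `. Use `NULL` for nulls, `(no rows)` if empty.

Group products by category.
Per group compute: SUM(price), MIN(stock), MAX(price).
  Electronics: ids {5, 18} → SUM(price)=68, MIN(stock)=1, MAX(price)=54
  Sports: ids {6, 8, 22, 24} → SUM(price)=248, MIN(stock)=5, MAX(price)=112
  Tools: ids {2, 16, 19} → SUM(price)=224, MIN(stock)=2, MAX(price)=80

Electronics | 68 | 1 | 54 ; Sports | 248 | 5 | 112 ; Tools | 224 | 2 | 80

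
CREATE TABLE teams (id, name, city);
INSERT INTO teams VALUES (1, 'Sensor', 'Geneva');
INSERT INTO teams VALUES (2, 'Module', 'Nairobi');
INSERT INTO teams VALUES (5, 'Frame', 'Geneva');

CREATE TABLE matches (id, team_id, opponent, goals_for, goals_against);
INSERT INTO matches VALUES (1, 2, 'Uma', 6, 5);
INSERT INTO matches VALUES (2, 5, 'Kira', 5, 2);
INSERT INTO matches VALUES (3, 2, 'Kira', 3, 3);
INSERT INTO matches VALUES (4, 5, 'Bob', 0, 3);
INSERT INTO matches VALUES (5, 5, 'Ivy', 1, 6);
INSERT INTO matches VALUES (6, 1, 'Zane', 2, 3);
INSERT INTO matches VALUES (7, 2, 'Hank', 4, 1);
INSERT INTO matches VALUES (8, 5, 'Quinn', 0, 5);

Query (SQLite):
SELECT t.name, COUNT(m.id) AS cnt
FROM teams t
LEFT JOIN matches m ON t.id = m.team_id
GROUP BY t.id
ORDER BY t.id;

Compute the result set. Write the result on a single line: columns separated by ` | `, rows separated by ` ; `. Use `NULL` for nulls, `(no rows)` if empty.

Sensor | 1 ; Module | 3 ; Frame | 4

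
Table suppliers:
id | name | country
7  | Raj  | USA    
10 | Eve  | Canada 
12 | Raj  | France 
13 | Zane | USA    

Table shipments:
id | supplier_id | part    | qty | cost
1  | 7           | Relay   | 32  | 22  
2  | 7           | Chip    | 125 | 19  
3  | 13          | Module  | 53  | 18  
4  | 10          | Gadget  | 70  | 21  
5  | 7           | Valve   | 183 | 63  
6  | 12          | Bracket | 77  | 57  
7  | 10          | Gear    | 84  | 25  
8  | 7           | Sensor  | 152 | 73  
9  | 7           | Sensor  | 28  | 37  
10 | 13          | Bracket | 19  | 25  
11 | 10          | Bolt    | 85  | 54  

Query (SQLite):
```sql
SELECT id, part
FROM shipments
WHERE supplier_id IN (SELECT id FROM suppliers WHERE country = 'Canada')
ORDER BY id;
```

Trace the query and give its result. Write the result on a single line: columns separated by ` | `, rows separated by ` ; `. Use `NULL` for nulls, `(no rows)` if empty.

Inner query: suppliers.id where country = 'Canada'.
Outer: keep shipments rows whose supplier_id is in that set.
Inner query → {10}

4 | Gadget ; 7 | Gear ; 11 | Bolt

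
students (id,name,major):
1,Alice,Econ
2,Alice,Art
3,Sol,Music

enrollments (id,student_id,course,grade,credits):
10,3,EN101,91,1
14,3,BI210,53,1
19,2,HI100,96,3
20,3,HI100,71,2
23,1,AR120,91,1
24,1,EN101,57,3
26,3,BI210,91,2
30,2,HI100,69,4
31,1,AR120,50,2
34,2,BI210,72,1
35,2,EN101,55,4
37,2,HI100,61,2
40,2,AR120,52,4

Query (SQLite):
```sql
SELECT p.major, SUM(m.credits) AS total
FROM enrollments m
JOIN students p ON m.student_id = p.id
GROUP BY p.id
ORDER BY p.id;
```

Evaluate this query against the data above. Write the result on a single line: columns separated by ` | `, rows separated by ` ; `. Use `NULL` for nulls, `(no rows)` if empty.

Econ | 6 ; Art | 18 ; Music | 6

Join each enrollments row to its students via student_id.
Group joined rows by students.id; compute SUM(m.credits) per group.
  1: ids {23, 24, 31} → SUM(m.credits)=6
  2: ids {19, 30, 34, 35, 37, 40} → SUM(m.credits)=18
  3: ids {10, 14, 20, 26} → SUM(m.credits)=6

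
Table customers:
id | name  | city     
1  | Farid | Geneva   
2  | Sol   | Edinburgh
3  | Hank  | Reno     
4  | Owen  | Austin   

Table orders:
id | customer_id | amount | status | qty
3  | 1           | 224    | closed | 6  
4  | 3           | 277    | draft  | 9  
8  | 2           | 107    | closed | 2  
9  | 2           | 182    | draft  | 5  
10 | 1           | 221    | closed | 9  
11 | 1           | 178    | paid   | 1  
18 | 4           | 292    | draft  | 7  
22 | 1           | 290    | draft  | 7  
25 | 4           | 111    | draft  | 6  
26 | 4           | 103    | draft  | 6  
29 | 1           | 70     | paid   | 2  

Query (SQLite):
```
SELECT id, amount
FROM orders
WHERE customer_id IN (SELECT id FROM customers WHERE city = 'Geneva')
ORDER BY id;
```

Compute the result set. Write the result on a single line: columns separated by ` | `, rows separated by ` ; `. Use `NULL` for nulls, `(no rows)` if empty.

3 | 224 ; 10 | 221 ; 11 | 178 ; 22 | 290 ; 29 | 70

Inner query: customers.id where city = 'Geneva'.
Outer: keep orders rows whose customer_id is in that set.
Inner query → {1}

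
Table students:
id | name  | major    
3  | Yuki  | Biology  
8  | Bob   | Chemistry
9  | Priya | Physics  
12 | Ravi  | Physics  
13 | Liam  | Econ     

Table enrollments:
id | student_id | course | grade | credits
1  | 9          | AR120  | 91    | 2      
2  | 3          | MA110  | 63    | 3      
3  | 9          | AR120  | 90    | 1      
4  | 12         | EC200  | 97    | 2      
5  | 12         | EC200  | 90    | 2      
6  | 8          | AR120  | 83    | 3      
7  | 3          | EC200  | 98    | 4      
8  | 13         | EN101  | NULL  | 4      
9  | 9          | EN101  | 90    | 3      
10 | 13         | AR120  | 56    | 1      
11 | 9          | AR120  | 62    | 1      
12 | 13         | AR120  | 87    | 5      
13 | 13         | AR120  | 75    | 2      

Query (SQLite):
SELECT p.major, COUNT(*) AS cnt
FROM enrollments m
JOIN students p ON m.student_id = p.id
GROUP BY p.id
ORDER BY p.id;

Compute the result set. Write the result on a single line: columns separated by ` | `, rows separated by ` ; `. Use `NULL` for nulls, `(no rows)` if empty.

Join each enrollments row to its students via student_id.
Group joined rows by students.id; compute COUNT(*) per group.
  3: ids {2, 7} → COUNT(*)=2
  8: ids {6} → COUNT(*)=1
  9: ids {1, 3, 9, 11} → COUNT(*)=4
  12: ids {4, 5} → COUNT(*)=2
  13: ids {8, 10, 12, 13} → COUNT(*)=4

Biology | 2 ; Chemistry | 1 ; Physics | 4 ; Physics | 2 ; Econ | 4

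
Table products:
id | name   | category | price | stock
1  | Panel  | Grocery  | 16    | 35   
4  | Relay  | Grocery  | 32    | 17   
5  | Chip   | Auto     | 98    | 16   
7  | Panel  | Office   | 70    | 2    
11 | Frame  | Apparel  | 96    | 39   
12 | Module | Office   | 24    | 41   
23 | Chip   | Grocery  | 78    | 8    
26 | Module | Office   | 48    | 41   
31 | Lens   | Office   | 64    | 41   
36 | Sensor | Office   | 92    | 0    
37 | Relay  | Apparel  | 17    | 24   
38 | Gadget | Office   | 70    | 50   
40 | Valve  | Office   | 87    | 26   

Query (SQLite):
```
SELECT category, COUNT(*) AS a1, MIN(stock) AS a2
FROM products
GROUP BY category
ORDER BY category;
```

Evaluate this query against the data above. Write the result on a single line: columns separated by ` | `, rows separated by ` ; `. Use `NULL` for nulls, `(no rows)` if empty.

Group products by category.
Per group compute: COUNT(*), MIN(stock).
  Apparel: ids {11, 37} → COUNT(*)=2, MIN(stock)=24
  Auto: ids {5} → COUNT(*)=1, MIN(stock)=16
  Grocery: ids {1, 4, 23} → COUNT(*)=3, MIN(stock)=8
  Office: ids {7, 12, 26, 31, 36, 38, 40} → COUNT(*)=7, MIN(stock)=0

Apparel | 2 | 24 ; Auto | 1 | 16 ; Grocery | 3 | 8 ; Office | 7 | 0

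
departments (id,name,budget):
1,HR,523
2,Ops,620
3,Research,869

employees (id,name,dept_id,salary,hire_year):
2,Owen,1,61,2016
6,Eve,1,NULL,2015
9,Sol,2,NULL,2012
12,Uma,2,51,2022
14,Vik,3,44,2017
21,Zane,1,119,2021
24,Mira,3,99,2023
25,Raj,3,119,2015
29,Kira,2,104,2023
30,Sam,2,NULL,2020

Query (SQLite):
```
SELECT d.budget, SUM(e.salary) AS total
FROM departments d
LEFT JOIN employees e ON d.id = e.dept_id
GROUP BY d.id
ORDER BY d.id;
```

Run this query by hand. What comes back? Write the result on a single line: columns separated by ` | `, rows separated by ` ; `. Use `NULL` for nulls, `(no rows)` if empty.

LEFT JOIN keeps every departments row; unmatched ones get NULL for employees columns.
Group by departments.id and compute SUM(e.salary). SUM over an all-NULL group is NULL.
  1: ids {2, 6, 21} → SUM(e.salary)=180
  2: ids {9, 12, 29, 30} → SUM(e.salary)=155
  3: ids {14, 24, 25} → SUM(e.salary)=262

523 | 180 ; 620 | 155 ; 869 | 262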